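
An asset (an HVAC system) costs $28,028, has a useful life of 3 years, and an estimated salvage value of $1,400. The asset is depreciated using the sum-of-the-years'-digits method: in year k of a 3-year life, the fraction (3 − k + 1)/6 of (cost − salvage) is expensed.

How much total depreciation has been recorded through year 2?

$22,190

Depreciable base = $28,028 − $1,400 = $26,628.
Sum of the years' digits = 3+2+1 = 6.
Year 1: $26,628 × 3/6 = $13,314. Book value $14,714.
Year 2: $26,628 × 2/6 = $8,876. Book value $5,838.
Accumulated through year 2 = $28,028 − $5,838 = $22,190.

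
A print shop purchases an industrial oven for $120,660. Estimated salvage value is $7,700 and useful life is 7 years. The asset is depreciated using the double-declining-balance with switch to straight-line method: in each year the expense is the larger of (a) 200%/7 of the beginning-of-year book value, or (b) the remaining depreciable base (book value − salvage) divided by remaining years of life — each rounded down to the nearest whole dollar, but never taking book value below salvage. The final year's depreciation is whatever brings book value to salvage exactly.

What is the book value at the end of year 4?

Depreciable base = $120,660 − $7,700 = $112,960.
Year 1: DB = ⌊$120,660 × 200%/7⌋ = $34,474; SL = ⌊$112,960/7⌋ = $16,137 → take DB $34,474. Book value $86,186.
Year 2: DB = ⌊$86,186 × 200%/7⌋ = $24,624; SL = ⌊$78,486/6⌋ = $13,081 → take DB $24,624. Book value $61,562.
Year 3: DB = ⌊$61,562 × 200%/7⌋ = $17,589; SL = ⌊$53,862/5⌋ = $10,772 → take DB $17,589. Book value $43,973.
Year 4: DB = ⌊$43,973 × 200%/7⌋ = $12,563; SL = ⌊$36,273/4⌋ = $9,068 → take DB $12,563. Book value $31,410.

$31,410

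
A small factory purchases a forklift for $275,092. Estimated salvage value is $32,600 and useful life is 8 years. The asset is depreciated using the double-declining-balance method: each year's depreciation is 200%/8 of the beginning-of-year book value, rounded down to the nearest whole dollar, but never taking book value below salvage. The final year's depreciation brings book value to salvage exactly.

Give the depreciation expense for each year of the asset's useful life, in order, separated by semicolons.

$68,773; $51,579; $38,685; $29,013; $21,760; $16,320; $12,240; $4,122

Depreciable base = $275,092 − $32,600 = $242,492.
Year 1: ⌊$275,092 × 200%/8⌋ = $68,773. Book value $206,319.
Year 2: ⌊$206,319 × 200%/8⌋ = $51,579. Book value $154,740.
Year 3: ⌊$154,740 × 200%/8⌋ = $38,685. Book value $116,055.
Year 4: ⌊$116,055 × 200%/8⌋ = $29,013. Book value $87,042.
Year 5: ⌊$87,042 × 200%/8⌋ = $21,760. Book value $65,282.
Year 6: ⌊$65,282 × 200%/8⌋ = $16,320. Book value $48,962.
Year 7: ⌊$48,962 × 200%/8⌋ = $12,240. Book value $36,722.
Year 8 (final): $36,722 − $32,600 = $4,122. Book value $32,600.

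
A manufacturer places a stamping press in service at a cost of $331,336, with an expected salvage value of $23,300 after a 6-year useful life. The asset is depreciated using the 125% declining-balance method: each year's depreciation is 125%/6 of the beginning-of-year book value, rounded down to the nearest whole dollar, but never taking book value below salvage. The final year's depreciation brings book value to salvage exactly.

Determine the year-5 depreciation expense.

Depreciable base = $331,336 − $23,300 = $308,036.
Year 1: ⌊$331,336 × 125%/6⌋ = $69,028. Book value $262,308.
Year 2: ⌊$262,308 × 125%/6⌋ = $54,647. Book value $207,661.
Year 3: ⌊$207,661 × 125%/6⌋ = $43,262. Book value $164,399.
Year 4: ⌊$164,399 × 125%/6⌋ = $34,249. Book value $130,150.
Year 5: ⌊$130,150 × 125%/6⌋ = $27,114. Book value $103,036.

$27,114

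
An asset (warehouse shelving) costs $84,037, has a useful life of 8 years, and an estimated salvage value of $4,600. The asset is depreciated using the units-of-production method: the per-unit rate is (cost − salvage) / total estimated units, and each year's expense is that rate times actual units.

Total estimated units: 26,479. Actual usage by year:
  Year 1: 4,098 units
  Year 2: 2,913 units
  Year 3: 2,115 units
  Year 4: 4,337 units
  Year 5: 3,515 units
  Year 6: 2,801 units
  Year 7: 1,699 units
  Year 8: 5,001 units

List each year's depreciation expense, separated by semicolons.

$12,294; $8,739; $6,345; $13,011; $10,545; $8,403; $5,097; $15,003

Depreciable base = $84,037 − $4,600 = $79,437.
Rate = $79,437 / 26,479 units = $3 per unit.
Year 1: 4,098 × $3 = $12,294. Book value $71,743.
Year 2: 2,913 × $3 = $8,739. Book value $63,004.
Year 3: 2,115 × $3 = $6,345. Book value $56,659.
Year 4: 4,337 × $3 = $13,011. Book value $43,648.
Year 5: 3,515 × $3 = $10,545. Book value $33,103.
Year 6: 2,801 × $3 = $8,403. Book value $24,700.
Year 7: 1,699 × $3 = $5,097. Book value $19,603.
Year 8: 5,001 × $3 = $15,003. Book value $4,600.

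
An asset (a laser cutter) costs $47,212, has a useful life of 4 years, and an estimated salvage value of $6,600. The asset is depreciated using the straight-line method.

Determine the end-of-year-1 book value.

$37,059

Depreciable base = $47,212 − $6,600 = $40,612.
Annual expense = $40,612 / 4 = $10,153.
End of year 1: book value $37,059.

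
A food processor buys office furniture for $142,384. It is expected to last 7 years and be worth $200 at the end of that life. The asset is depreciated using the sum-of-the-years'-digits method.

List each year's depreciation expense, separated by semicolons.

Depreciable base = $142,384 − $200 = $142,184.
Sum of the years' digits = 7+6+5+4+3+2+1 = 28.
Year 1: $142,184 × 7/28 = $35,546. Book value $106,838.
Year 2: $142,184 × 6/28 = $30,468. Book value $76,370.
Year 3: $142,184 × 5/28 = $25,390. Book value $50,980.
Year 4: $142,184 × 4/28 = $20,312. Book value $30,668.
Year 5: $142,184 × 3/28 = $15,234. Book value $15,434.
Year 6: $142,184 × 2/28 = $10,156. Book value $5,278.
Year 7: $142,184 × 1/28 = $5,078. Book value $200.

$35,546; $30,468; $25,390; $20,312; $15,234; $10,156; $5,078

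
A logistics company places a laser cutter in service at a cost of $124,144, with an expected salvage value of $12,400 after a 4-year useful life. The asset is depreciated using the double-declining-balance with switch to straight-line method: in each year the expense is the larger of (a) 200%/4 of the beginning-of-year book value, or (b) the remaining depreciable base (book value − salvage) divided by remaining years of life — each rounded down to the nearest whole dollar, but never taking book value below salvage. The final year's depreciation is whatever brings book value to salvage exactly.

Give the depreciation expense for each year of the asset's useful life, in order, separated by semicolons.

$62,072; $31,036; $15,518; $3,118

Depreciable base = $124,144 − $12,400 = $111,744.
Year 1: DB = ⌊$124,144 × 200%/4⌋ = $62,072; SL = ⌊$111,744/4⌋ = $27,936 → take DB $62,072. Book value $62,072.
Year 2: DB = ⌊$62,072 × 200%/4⌋ = $31,036; SL = ⌊$49,672/3⌋ = $16,557 → take DB $31,036. Book value $31,036.
Year 3: DB = ⌊$31,036 × 200%/4⌋ = $15,518; SL = ⌊$18,636/2⌋ = $9,318 → take DB $15,518. Book value $15,518.
Year 4 (final): $15,518 − $12,400 = $3,118. Book value $12,400.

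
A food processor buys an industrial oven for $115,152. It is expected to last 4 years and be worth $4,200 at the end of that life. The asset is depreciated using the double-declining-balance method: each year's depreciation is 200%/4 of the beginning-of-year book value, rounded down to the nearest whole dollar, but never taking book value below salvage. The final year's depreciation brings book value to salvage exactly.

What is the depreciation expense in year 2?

$28,788

Depreciable base = $115,152 − $4,200 = $110,952.
Year 1: ⌊$115,152 × 200%/4⌋ = $57,576. Book value $57,576.
Year 2: ⌊$57,576 × 200%/4⌋ = $28,788. Book value $28,788.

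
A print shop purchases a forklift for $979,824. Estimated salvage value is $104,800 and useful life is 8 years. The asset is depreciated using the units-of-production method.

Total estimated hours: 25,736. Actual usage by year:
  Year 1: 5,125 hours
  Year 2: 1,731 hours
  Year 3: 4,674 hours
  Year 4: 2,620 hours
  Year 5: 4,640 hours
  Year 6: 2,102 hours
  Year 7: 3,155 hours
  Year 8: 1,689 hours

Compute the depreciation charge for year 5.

$157,760

Depreciable base = $979,824 − $104,800 = $875,024.
Rate = $875,024 / 25,736 hours = $34 per hour.
Year 1: 5,125 × $34 = $174,250. Book value $805,574.
Year 2: 1,731 × $34 = $58,854. Book value $746,720.
Year 3: 4,674 × $34 = $158,916. Book value $587,804.
Year 4: 2,620 × $34 = $89,080. Book value $498,724.
Year 5: 4,640 × $34 = $157,760. Book value $340,964.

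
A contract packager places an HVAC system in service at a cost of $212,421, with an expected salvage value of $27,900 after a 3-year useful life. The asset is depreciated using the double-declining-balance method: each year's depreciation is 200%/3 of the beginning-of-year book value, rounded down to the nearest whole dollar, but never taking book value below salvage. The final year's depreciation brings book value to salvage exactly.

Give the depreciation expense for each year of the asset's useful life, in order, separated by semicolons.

Depreciable base = $212,421 − $27,900 = $184,521.
Year 1: ⌊$212,421 × 200%/3⌋ = $141,614. Book value $70,807.
Year 2: ⌊$70,807 × 200%/3⌋ = $47,204, capped at $42,907. Book value $27,900.
Year 3 (final): $27,900 − $27,900 = $0. Book value $27,900.

$141,614; $42,907; $0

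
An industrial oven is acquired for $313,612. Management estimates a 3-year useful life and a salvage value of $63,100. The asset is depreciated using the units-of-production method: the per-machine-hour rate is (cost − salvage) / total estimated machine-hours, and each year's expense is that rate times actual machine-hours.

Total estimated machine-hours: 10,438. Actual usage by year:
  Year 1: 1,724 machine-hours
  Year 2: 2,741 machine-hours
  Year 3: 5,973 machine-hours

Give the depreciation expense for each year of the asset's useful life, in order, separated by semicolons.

Depreciable base = $313,612 − $63,100 = $250,512.
Rate = $250,512 / 10,438 machine-hours = $24 per machine-hour.
Year 1: 1,724 × $24 = $41,376. Book value $272,236.
Year 2: 2,741 × $24 = $65,784. Book value $206,452.
Year 3: 5,973 × $24 = $143,352. Book value $63,100.

$41,376; $65,784; $143,352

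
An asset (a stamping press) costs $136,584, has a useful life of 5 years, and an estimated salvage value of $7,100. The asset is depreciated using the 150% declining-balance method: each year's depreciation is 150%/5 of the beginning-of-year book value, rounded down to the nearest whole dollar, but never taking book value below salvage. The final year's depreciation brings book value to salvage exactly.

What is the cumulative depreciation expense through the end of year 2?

$69,657

Depreciable base = $136,584 − $7,100 = $129,484.
Year 1: ⌊$136,584 × 150%/5⌋ = $40,975. Book value $95,609.
Year 2: ⌊$95,609 × 150%/5⌋ = $28,682. Book value $66,927.
Accumulated through year 2 = $136,584 − $66,927 = $69,657.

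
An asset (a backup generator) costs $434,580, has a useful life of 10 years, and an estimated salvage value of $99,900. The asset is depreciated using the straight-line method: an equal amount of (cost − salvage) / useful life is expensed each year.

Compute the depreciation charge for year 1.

Depreciable base = $434,580 − $99,900 = $334,680.
Annual expense = $334,680 / 10 = $33,468.

$33,468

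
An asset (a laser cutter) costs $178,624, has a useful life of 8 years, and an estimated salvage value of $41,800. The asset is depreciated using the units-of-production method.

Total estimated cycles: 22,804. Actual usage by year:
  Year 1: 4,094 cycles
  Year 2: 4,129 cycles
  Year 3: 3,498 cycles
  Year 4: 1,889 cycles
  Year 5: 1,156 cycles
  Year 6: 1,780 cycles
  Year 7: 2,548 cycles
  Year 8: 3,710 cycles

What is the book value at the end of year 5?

Depreciable base = $178,624 − $41,800 = $136,824.
Rate = $136,824 / 22,804 cycles = $6 per cycle.
Year 1: 4,094 × $6 = $24,564. Book value $154,060.
Year 2: 4,129 × $6 = $24,774. Book value $129,286.
Year 3: 3,498 × $6 = $20,988. Book value $108,298.
Year 4: 1,889 × $6 = $11,334. Book value $96,964.
Year 5: 1,156 × $6 = $6,936. Book value $90,028.

$90,028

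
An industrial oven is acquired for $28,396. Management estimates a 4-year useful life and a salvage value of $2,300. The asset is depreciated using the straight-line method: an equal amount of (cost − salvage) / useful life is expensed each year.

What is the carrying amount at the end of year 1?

Depreciable base = $28,396 − $2,300 = $26,096.
Annual expense = $26,096 / 4 = $6,524.
End of year 1: book value $21,872.

$21,872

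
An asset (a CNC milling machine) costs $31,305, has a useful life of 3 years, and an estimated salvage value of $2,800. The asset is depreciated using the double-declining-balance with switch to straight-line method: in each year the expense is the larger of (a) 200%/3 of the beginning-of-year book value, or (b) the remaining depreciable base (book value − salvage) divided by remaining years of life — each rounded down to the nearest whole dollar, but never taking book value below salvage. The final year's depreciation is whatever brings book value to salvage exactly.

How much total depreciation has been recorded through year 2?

Depreciable base = $31,305 − $2,800 = $28,505.
Year 1: DB = ⌊$31,305 × 200%/3⌋ = $20,870; SL = ⌊$28,505/3⌋ = $9,501 → take DB $20,870. Book value $10,435.
Year 2: DB = ⌊$10,435 × 200%/3⌋ = $6,956; SL = ⌊$7,635/2⌋ = $3,817 → take DB $6,956. Book value $3,479.
Accumulated through year 2 = $31,305 − $3,479 = $27,826.

$27,826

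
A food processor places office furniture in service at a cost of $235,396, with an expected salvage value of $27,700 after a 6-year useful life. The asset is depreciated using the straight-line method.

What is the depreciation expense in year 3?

Depreciable base = $235,396 − $27,700 = $207,696.
Annual expense = $207,696 / 6 = $34,616.

$34,616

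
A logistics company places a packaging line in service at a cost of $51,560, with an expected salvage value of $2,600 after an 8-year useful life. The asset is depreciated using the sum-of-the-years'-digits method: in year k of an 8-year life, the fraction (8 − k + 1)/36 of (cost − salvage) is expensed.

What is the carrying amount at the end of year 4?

$16,200

Depreciable base = $51,560 − $2,600 = $48,960.
Sum of the years' digits = 8+7+6+5+4+3+2+1 = 36.
Year 1: $48,960 × 8/36 = $10,880. Book value $40,680.
Year 2: $48,960 × 7/36 = $9,520. Book value $31,160.
Year 3: $48,960 × 6/36 = $8,160. Book value $23,000.
Year 4: $48,960 × 5/36 = $6,800. Book value $16,200.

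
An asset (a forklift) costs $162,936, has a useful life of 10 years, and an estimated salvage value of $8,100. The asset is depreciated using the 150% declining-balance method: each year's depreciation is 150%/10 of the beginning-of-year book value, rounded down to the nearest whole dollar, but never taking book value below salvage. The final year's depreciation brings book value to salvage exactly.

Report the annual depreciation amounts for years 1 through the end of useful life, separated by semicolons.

Depreciable base = $162,936 − $8,100 = $154,836.
Year 1: ⌊$162,936 × 150%/10⌋ = $24,440. Book value $138,496.
Year 2: ⌊$138,496 × 150%/10⌋ = $20,774. Book value $117,722.
Year 3: ⌊$117,722 × 150%/10⌋ = $17,658. Book value $100,064.
Year 4: ⌊$100,064 × 150%/10⌋ = $15,009. Book value $85,055.
Year 5: ⌊$85,055 × 150%/10⌋ = $12,758. Book value $72,297.
Year 6: ⌊$72,297 × 150%/10⌋ = $10,844. Book value $61,453.
Year 7: ⌊$61,453 × 150%/10⌋ = $9,217. Book value $52,236.
Year 8: ⌊$52,236 × 150%/10⌋ = $7,835. Book value $44,401.
Year 9: ⌊$44,401 × 150%/10⌋ = $6,660. Book value $37,741.
Year 10 (final): $37,741 − $8,100 = $29,641. Book value $8,100.

$24,440; $20,774; $17,658; $15,009; $12,758; $10,844; $9,217; $7,835; $6,660; $29,641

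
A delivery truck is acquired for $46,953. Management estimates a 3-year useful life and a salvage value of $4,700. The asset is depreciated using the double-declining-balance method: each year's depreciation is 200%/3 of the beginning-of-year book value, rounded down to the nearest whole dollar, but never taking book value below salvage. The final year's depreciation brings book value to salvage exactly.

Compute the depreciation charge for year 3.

Depreciable base = $46,953 − $4,700 = $42,253.
Year 1: ⌊$46,953 × 200%/3⌋ = $31,302. Book value $15,651.
Year 2: ⌊$15,651 × 200%/3⌋ = $10,434. Book value $5,217.
Year 3 (final): $5,217 − $4,700 = $517. Book value $4,700.

$517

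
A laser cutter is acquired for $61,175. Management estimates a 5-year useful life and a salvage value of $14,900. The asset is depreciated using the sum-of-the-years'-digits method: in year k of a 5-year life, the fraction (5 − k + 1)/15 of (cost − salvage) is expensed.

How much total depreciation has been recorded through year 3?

Depreciable base = $61,175 − $14,900 = $46,275.
Sum of the years' digits = 5+4+3+2+1 = 15.
Year 1: $46,275 × 5/15 = $15,425. Book value $45,750.
Year 2: $46,275 × 4/15 = $12,340. Book value $33,410.
Year 3: $46,275 × 3/15 = $9,255. Book value $24,155.
Accumulated through year 3 = $61,175 − $24,155 = $37,020.

$37,020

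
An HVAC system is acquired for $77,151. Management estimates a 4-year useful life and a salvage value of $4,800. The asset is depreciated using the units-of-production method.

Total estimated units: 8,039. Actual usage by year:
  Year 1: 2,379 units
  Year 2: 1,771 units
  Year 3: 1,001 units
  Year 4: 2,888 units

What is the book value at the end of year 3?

Depreciable base = $77,151 − $4,800 = $72,351.
Rate = $72,351 / 8,039 units = $9 per unit.
Year 1: 2,379 × $9 = $21,411. Book value $55,740.
Year 2: 1,771 × $9 = $15,939. Book value $39,801.
Year 3: 1,001 × $9 = $9,009. Book value $30,792.

$30,792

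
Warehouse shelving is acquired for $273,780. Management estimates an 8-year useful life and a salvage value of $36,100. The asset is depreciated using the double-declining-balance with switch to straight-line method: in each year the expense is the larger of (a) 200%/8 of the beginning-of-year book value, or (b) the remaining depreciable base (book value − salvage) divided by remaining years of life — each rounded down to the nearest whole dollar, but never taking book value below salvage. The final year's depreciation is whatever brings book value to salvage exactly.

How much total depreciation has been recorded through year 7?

Depreciable base = $273,780 − $36,100 = $237,680.
Year 1: DB = ⌊$273,780 × 200%/8⌋ = $68,445; SL = ⌊$237,680/8⌋ = $29,710 → take DB $68,445. Book value $205,335.
Year 2: DB = ⌊$205,335 × 200%/8⌋ = $51,333; SL = ⌊$169,235/7⌋ = $24,176 → take DB $51,333. Book value $154,002.
Year 3: DB = ⌊$154,002 × 200%/8⌋ = $38,500; SL = ⌊$117,902/6⌋ = $19,650 → take DB $38,500. Book value $115,502.
Year 4: DB = ⌊$115,502 × 200%/8⌋ = $28,875; SL = ⌊$79,402/5⌋ = $15,880 → take DB $28,875. Book value $86,627.
Year 5: DB = ⌊$86,627 × 200%/8⌋ = $21,656; SL = ⌊$50,527/4⌋ = $12,631 → take DB $21,656. Book value $64,971.
Year 6: DB = ⌊$64,971 × 200%/8⌋ = $16,242; SL = ⌊$28,871/3⌋ = $9,623 → take DB $16,242. Book value $48,729.
Year 7: DB = ⌊$48,729 × 200%/8⌋ = $12,182; SL = ⌊$12,629/2⌋ = $6,314 → take DB $12,182. Book value $36,547.
Accumulated through year 7 = $273,780 − $36,547 = $237,233.

$237,233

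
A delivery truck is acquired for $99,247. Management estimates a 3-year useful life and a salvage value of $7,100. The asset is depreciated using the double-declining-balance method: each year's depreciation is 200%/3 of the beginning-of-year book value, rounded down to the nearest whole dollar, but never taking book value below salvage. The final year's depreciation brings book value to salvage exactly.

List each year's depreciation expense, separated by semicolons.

Depreciable base = $99,247 − $7,100 = $92,147.
Year 1: ⌊$99,247 × 200%/3⌋ = $66,164. Book value $33,083.
Year 2: ⌊$33,083 × 200%/3⌋ = $22,055. Book value $11,028.
Year 3 (final): $11,028 − $7,100 = $3,928. Book value $7,100.

$66,164; $22,055; $3,928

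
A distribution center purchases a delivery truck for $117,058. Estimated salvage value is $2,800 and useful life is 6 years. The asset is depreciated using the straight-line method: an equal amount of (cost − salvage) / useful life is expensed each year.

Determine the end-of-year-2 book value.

$78,972

Depreciable base = $117,058 − $2,800 = $114,258.
Annual expense = $114,258 / 6 = $19,043.
End of year 1: book value $98,015.
End of year 2: book value $78,972.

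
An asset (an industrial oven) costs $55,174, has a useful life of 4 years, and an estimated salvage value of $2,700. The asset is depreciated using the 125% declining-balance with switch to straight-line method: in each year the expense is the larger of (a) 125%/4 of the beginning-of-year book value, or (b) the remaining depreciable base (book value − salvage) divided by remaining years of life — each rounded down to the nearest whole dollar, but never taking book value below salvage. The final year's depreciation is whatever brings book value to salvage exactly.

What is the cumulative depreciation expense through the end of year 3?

$40,784

Depreciable base = $55,174 − $2,700 = $52,474.
Year 1: DB = ⌊$55,174 × 125%/4⌋ = $17,241; SL = ⌊$52,474/4⌋ = $13,118 → take DB $17,241. Book value $37,933.
Year 2: DB = ⌊$37,933 × 125%/4⌋ = $11,854; SL = ⌊$35,233/3⌋ = $11,744 → take DB $11,854. Book value $26,079.
Year 3: DB = ⌊$26,079 × 125%/4⌋ = $8,149; SL = ⌊$23,379/2⌋ = $11,689 → take SL $11,689. Book value $14,390.
Accumulated through year 3 = $55,174 − $14,390 = $40,784.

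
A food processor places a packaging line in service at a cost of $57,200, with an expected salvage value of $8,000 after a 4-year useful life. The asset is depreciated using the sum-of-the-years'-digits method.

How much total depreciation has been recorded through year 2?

$34,440

Depreciable base = $57,200 − $8,000 = $49,200.
Sum of the years' digits = 4+3+2+1 = 10.
Year 1: $49,200 × 4/10 = $19,680. Book value $37,520.
Year 2: $49,200 × 3/10 = $14,760. Book value $22,760.
Accumulated through year 2 = $57,200 − $22,760 = $34,440.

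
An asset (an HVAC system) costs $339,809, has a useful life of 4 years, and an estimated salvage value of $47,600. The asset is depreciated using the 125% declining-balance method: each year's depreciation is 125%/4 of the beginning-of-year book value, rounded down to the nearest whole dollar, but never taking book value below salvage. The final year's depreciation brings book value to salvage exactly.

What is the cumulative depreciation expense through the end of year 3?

$229,386

Depreciable base = $339,809 − $47,600 = $292,209.
Year 1: ⌊$339,809 × 125%/4⌋ = $106,190. Book value $233,619.
Year 2: ⌊$233,619 × 125%/4⌋ = $73,005. Book value $160,614.
Year 3: ⌊$160,614 × 125%/4⌋ = $50,191. Book value $110,423.
Accumulated through year 3 = $339,809 − $110,423 = $229,386.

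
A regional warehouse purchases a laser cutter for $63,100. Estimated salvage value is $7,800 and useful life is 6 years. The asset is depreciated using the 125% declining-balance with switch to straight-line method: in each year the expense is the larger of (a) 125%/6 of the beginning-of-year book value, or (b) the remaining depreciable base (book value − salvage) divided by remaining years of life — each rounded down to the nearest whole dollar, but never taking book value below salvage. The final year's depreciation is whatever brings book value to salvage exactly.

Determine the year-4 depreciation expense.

Depreciable base = $63,100 − $7,800 = $55,300.
Year 1: DB = ⌊$63,100 × 125%/6⌋ = $13,145; SL = ⌊$55,300/6⌋ = $9,216 → take DB $13,145. Book value $49,955.
Year 2: DB = ⌊$49,955 × 125%/6⌋ = $10,407; SL = ⌊$42,155/5⌋ = $8,431 → take DB $10,407. Book value $39,548.
Year 3: DB = ⌊$39,548 × 125%/6⌋ = $8,239; SL = ⌊$31,748/4⌋ = $7,937 → take DB $8,239. Book value $31,309.
Year 4: DB = ⌊$31,309 × 125%/6⌋ = $6,522; SL = ⌊$23,509/3⌋ = $7,836 → take SL $7,836. Book value $23,473.

$7,836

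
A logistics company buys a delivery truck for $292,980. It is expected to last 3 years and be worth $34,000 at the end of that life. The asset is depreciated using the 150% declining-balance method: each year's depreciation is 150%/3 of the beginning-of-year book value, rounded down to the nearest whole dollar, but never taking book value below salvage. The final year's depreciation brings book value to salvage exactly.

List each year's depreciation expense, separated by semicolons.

Depreciable base = $292,980 − $34,000 = $258,980.
Year 1: ⌊$292,980 × 150%/3⌋ = $146,490. Book value $146,490.
Year 2: ⌊$146,490 × 150%/3⌋ = $73,245. Book value $73,245.
Year 3 (final): $73,245 − $34,000 = $39,245. Book value $34,000.

$146,490; $73,245; $39,245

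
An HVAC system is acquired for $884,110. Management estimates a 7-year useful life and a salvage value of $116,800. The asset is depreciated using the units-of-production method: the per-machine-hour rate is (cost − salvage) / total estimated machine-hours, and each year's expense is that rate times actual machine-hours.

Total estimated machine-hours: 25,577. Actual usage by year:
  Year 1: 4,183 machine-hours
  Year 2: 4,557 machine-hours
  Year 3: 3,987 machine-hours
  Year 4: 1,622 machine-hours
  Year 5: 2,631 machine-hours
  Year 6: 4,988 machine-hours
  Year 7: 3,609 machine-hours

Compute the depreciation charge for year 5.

$78,930

Depreciable base = $884,110 − $116,800 = $767,310.
Rate = $767,310 / 25,577 machine-hours = $30 per machine-hour.
Year 1: 4,183 × $30 = $125,490. Book value $758,620.
Year 2: 4,557 × $30 = $136,710. Book value $621,910.
Year 3: 3,987 × $30 = $119,610. Book value $502,300.
Year 4: 1,622 × $30 = $48,660. Book value $453,640.
Year 5: 2,631 × $30 = $78,930. Book value $374,710.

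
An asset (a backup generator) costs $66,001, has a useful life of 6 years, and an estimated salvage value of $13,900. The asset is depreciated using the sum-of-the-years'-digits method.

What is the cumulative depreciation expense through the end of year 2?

Depreciable base = $66,001 − $13,900 = $52,101.
Sum of the years' digits = 6+5+4+3+2+1 = 21.
Year 1: $52,101 × 6/21 = $14,886. Book value $51,115.
Year 2: $52,101 × 5/21 = $12,405. Book value $38,710.
Accumulated through year 2 = $66,001 − $38,710 = $27,291.

$27,291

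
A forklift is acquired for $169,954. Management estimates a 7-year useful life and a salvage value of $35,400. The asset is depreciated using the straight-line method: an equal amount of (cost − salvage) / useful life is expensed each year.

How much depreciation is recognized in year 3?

$19,222

Depreciable base = $169,954 − $35,400 = $134,554.
Annual expense = $134,554 / 7 = $19,222.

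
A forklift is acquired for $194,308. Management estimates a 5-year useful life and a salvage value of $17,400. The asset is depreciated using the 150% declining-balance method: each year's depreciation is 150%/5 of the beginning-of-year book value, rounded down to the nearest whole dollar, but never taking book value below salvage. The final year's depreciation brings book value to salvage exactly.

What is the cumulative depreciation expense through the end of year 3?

Depreciable base = $194,308 − $17,400 = $176,908.
Year 1: ⌊$194,308 × 150%/5⌋ = $58,292. Book value $136,016.
Year 2: ⌊$136,016 × 150%/5⌋ = $40,804. Book value $95,212.
Year 3: ⌊$95,212 × 150%/5⌋ = $28,563. Book value $66,649.
Accumulated through year 3 = $194,308 − $66,649 = $127,659.

$127,659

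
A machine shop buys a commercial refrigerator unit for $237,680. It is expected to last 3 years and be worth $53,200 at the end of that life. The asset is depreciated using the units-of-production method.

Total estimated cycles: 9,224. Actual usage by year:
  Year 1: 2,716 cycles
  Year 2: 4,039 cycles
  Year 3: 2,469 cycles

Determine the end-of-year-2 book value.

Depreciable base = $237,680 − $53,200 = $184,480.
Rate = $184,480 / 9,224 cycles = $20 per cycle.
Year 1: 2,716 × $20 = $54,320. Book value $183,360.
Year 2: 4,039 × $20 = $80,780. Book value $102,580.

$102,580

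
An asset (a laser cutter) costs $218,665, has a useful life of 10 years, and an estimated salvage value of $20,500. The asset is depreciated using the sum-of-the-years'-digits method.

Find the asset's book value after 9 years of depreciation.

Depreciable base = $218,665 − $20,500 = $198,165.
Sum of the years' digits = 10+9+8+7+6+5+4+3+2+1 = 55.
Year 1: $198,165 × 10/55 = $36,030. Book value $182,635.
Year 2: $198,165 × 9/55 = $32,427. Book value $150,208.
Year 3: $198,165 × 8/55 = $28,824. Book value $121,384.
Year 4: $198,165 × 7/55 = $25,221. Book value $96,163.
Year 5: $198,165 × 6/55 = $21,618. Book value $74,545.
Year 6: $198,165 × 5/55 = $18,015. Book value $56,530.
Year 7: $198,165 × 4/55 = $14,412. Book value $42,118.
Year 8: $198,165 × 3/55 = $10,809. Book value $31,309.
Year 9: $198,165 × 2/55 = $7,206. Book value $24,103.

$24,103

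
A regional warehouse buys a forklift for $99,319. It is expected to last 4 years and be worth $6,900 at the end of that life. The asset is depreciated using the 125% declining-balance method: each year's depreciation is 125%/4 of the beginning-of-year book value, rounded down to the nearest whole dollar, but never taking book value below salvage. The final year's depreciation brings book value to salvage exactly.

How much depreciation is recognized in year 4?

Depreciable base = $99,319 − $6,900 = $92,419.
Year 1: ⌊$99,319 × 125%/4⌋ = $31,037. Book value $68,282.
Year 2: ⌊$68,282 × 125%/4⌋ = $21,338. Book value $46,944.
Year 3: ⌊$46,944 × 125%/4⌋ = $14,670. Book value $32,274.
Year 4 (final): $32,274 − $6,900 = $25,374. Book value $6,900.

$25,374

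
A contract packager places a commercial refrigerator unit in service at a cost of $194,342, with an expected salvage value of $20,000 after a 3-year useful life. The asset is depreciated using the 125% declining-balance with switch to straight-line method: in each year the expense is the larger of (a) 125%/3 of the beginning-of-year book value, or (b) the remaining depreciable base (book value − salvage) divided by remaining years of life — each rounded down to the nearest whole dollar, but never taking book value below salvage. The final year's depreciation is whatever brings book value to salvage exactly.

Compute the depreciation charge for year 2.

Depreciable base = $194,342 − $20,000 = $174,342.
Year 1: DB = ⌊$194,342 × 125%/3⌋ = $80,975; SL = ⌊$174,342/3⌋ = $58,114 → take DB $80,975. Book value $113,367.
Year 2: DB = ⌊$113,367 × 125%/3⌋ = $47,236; SL = ⌊$93,367/2⌋ = $46,683 → take DB $47,236. Book value $66,131.

$47,236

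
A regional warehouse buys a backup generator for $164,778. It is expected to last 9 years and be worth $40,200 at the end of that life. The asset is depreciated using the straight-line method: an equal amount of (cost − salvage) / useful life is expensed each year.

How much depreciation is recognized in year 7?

$13,842

Depreciable base = $164,778 − $40,200 = $124,578.
Annual expense = $124,578 / 9 = $13,842.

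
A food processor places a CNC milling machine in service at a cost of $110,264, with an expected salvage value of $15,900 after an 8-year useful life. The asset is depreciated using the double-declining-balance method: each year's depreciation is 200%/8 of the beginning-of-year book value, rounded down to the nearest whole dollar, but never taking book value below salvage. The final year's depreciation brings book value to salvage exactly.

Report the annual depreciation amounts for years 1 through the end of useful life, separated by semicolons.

Depreciable base = $110,264 − $15,900 = $94,364.
Year 1: ⌊$110,264 × 200%/8⌋ = $27,566. Book value $82,698.
Year 2: ⌊$82,698 × 200%/8⌋ = $20,674. Book value $62,024.
Year 3: ⌊$62,024 × 200%/8⌋ = $15,506. Book value $46,518.
Year 4: ⌊$46,518 × 200%/8⌋ = $11,629. Book value $34,889.
Year 5: ⌊$34,889 × 200%/8⌋ = $8,722. Book value $26,167.
Year 6: ⌊$26,167 × 200%/8⌋ = $6,541. Book value $19,626.
Year 7: ⌊$19,626 × 200%/8⌋ = $4,906, capped at $3,726. Book value $15,900.
Year 8 (final): $15,900 − $15,900 = $0. Book value $15,900.

$27,566; $20,674; $15,506; $11,629; $8,722; $6,541; $3,726; $0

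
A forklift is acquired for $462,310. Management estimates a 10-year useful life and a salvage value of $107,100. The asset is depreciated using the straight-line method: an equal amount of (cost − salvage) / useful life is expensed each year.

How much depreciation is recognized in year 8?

Depreciable base = $462,310 − $107,100 = $355,210.
Annual expense = $355,210 / 10 = $35,521.

$35,521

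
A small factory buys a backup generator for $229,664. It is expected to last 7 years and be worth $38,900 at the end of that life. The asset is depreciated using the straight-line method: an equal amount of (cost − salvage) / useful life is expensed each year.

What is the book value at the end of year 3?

Depreciable base = $229,664 − $38,900 = $190,764.
Annual expense = $190,764 / 7 = $27,252.
End of year 1: book value $202,412.
End of year 2: book value $175,160.
End of year 3: book value $147,908.

$147,908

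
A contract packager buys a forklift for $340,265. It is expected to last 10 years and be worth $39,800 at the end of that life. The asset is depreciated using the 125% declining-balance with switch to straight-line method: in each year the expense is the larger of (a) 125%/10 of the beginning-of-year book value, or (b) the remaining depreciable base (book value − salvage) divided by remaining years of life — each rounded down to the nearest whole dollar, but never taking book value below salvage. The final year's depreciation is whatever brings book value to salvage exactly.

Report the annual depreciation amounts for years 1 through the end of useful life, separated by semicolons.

$42,533; $37,216; $32,564; $28,494; $26,609; $26,609; $26,610; $26,610; $26,610; $26,610

Depreciable base = $340,265 − $39,800 = $300,465.
Year 1: DB = ⌊$340,265 × 125%/10⌋ = $42,533; SL = ⌊$300,465/10⌋ = $30,046 → take DB $42,533. Book value $297,732.
Year 2: DB = ⌊$297,732 × 125%/10⌋ = $37,216; SL = ⌊$257,932/9⌋ = $28,659 → take DB $37,216. Book value $260,516.
Year 3: DB = ⌊$260,516 × 125%/10⌋ = $32,564; SL = ⌊$220,716/8⌋ = $27,589 → take DB $32,564. Book value $227,952.
Year 4: DB = ⌊$227,952 × 125%/10⌋ = $28,494; SL = ⌊$188,152/7⌋ = $26,878 → take DB $28,494. Book value $199,458.
Year 5: DB = ⌊$199,458 × 125%/10⌋ = $24,932; SL = ⌊$159,658/6⌋ = $26,609 → take SL $26,609. Book value $172,849.
Year 6: DB = ⌊$172,849 × 125%/10⌋ = $21,606; SL = ⌊$133,049/5⌋ = $26,609 → take SL $26,609. Book value $146,240.
Year 7: DB = ⌊$146,240 × 125%/10⌋ = $18,280; SL = ⌊$106,440/4⌋ = $26,610 → take SL $26,610. Book value $119,630.
Year 8: DB = ⌊$119,630 × 125%/10⌋ = $14,953; SL = ⌊$79,830/3⌋ = $26,610 → take SL $26,610. Book value $93,020.
Year 9: DB = ⌊$93,020 × 125%/10⌋ = $11,627; SL = ⌊$53,220/2⌋ = $26,610 → take SL $26,610. Book value $66,410.
Year 10 (final): $66,410 − $39,800 = $26,610. Book value $39,800.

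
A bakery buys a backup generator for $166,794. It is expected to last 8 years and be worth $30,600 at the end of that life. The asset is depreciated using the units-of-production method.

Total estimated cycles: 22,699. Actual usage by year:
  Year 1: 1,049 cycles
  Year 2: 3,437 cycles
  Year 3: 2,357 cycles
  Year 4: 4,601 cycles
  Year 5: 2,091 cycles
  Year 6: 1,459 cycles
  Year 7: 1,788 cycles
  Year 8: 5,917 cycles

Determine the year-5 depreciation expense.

Depreciable base = $166,794 − $30,600 = $136,194.
Rate = $136,194 / 22,699 cycles = $6 per cycle.
Year 1: 1,049 × $6 = $6,294. Book value $160,500.
Year 2: 3,437 × $6 = $20,622. Book value $139,878.
Year 3: 2,357 × $6 = $14,142. Book value $125,736.
Year 4: 4,601 × $6 = $27,606. Book value $98,130.
Year 5: 2,091 × $6 = $12,546. Book value $85,584.

$12,546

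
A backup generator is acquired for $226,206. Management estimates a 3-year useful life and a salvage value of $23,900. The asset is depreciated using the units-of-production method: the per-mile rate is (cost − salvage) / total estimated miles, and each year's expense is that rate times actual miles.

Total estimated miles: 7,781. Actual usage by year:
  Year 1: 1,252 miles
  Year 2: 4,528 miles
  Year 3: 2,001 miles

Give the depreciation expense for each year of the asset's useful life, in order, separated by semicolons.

$32,552; $117,728; $52,026

Depreciable base = $226,206 − $23,900 = $202,306.
Rate = $202,306 / 7,781 miles = $26 per mile.
Year 1: 1,252 × $26 = $32,552. Book value $193,654.
Year 2: 4,528 × $26 = $117,728. Book value $75,926.
Year 3: 2,001 × $26 = $52,026. Book value $23,900.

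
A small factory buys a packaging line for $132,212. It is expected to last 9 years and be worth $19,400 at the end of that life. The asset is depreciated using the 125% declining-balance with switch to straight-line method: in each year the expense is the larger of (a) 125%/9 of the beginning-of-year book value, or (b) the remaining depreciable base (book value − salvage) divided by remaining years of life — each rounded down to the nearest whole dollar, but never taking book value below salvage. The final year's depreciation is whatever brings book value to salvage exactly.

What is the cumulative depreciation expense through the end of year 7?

Depreciable base = $132,212 − $19,400 = $112,812.
Year 1: DB = ⌊$132,212 × 125%/9⌋ = $18,362; SL = ⌊$112,812/9⌋ = $12,534 → take DB $18,362. Book value $113,850.
Year 2: DB = ⌊$113,850 × 125%/9⌋ = $15,812; SL = ⌊$94,450/8⌋ = $11,806 → take DB $15,812. Book value $98,038.
Year 3: DB = ⌊$98,038 × 125%/9⌋ = $13,616; SL = ⌊$78,638/7⌋ = $11,234 → take DB $13,616. Book value $84,422.
Year 4: DB = ⌊$84,422 × 125%/9⌋ = $11,725; SL = ⌊$65,022/6⌋ = $10,837 → take DB $11,725. Book value $72,697.
Year 5: DB = ⌊$72,697 × 125%/9⌋ = $10,096; SL = ⌊$53,297/5⌋ = $10,659 → take SL $10,659. Book value $62,038.
Year 6: DB = ⌊$62,038 × 125%/9⌋ = $8,616; SL = ⌊$42,638/4⌋ = $10,659 → take SL $10,659. Book value $51,379.
Year 7: DB = ⌊$51,379 × 125%/9⌋ = $7,135; SL = ⌊$31,979/3⌋ = $10,659 → take SL $10,659. Book value $40,720.
Accumulated through year 7 = $132,212 − $40,720 = $91,492.

$91,492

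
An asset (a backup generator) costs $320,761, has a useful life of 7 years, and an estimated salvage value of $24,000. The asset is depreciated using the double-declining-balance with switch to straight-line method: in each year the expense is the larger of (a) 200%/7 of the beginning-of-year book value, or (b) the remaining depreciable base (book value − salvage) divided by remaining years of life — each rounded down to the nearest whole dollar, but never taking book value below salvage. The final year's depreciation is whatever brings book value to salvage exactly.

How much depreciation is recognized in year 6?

$17,821

Depreciable base = $320,761 − $24,000 = $296,761.
Year 1: DB = ⌊$320,761 × 200%/7⌋ = $91,646; SL = ⌊$296,761/7⌋ = $42,394 → take DB $91,646. Book value $229,115.
Year 2: DB = ⌊$229,115 × 200%/7⌋ = $65,461; SL = ⌊$205,115/6⌋ = $34,185 → take DB $65,461. Book value $163,654.
Year 3: DB = ⌊$163,654 × 200%/7⌋ = $46,758; SL = ⌊$139,654/5⌋ = $27,930 → take DB $46,758. Book value $116,896.
Year 4: DB = ⌊$116,896 × 200%/7⌋ = $33,398; SL = ⌊$92,896/4⌋ = $23,224 → take DB $33,398. Book value $83,498.
Year 5: DB = ⌊$83,498 × 200%/7⌋ = $23,856; SL = ⌊$59,498/3⌋ = $19,832 → take DB $23,856. Book value $59,642.
Year 6: DB = ⌊$59,642 × 200%/7⌋ = $17,040; SL = ⌊$35,642/2⌋ = $17,821 → take SL $17,821. Book value $41,821.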